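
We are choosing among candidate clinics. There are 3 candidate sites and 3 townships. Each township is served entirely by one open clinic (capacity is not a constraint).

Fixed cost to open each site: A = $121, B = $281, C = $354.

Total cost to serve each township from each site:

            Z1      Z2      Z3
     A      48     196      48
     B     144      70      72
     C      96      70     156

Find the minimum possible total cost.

For any fixed open set, each township goes to its cheapest open site; total = fixed + service.
{A}: Z1→A 48, Z2→A 196, Z3→A 48. Service 292; fixed 121; total 413.
{B}: service 286 + fixed 281 = 567
{A, B}: Z1→A 48, Z2→B 70, Z3→A 48. Service 166; fixed 402; total 568.
{A, B, C}: service 166 + fixed 756 = 922
No other subset beats 413.

Minimum total cost: 413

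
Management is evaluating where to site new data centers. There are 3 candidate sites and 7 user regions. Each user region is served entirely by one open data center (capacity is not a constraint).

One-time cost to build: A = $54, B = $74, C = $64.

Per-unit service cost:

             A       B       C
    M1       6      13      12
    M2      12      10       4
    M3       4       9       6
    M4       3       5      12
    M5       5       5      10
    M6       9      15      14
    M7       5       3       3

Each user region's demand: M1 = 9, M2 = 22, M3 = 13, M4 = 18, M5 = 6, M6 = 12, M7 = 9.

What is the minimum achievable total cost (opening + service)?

For any fixed open set, each user region goes to its cheapest open site; total = fixed + service.
{A, C}: M1→A 6·9=54, M2→C 4·22=88, M3→A 4·13=52, M4→A 3·18=54, M5→A 5·6=30, M6→A 9·12=108, M7→C 3·9=27. Service 413; fixed 118; total 531.
{A, B, C}: service 413 + fixed 192 = 605
{A}: service 607 + fixed 54 = 661
No other subset beats 531.

Minimum total cost: 531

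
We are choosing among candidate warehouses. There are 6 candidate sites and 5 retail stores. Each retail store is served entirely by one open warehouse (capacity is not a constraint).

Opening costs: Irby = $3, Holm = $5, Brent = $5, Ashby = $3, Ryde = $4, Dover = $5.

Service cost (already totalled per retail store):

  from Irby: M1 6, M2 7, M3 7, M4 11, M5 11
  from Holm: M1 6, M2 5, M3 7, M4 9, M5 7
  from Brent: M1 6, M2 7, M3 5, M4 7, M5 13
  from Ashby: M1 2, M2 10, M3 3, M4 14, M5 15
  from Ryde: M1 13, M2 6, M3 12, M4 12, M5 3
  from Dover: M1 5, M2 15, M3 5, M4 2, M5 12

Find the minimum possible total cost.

For any fixed open set, each retail store goes to its cheapest open site; total = fixed + service.
{Ashby, Ryde, Dover}: M1→Ashby 2, M2→Ryde 6, M3→Ashby 3, M4→Dover 2, M5→Ryde 3. Service 16; fixed 12; total 28.
{Ryde, Dover}: service 21 + fixed 9 = 30
{Irby, Ashby, Ryde, Dover}: service 16 + fixed 15 = 31
{Irby, Holm, Brent, Ashby, Ryde, Dover}: service 15 + fixed 25 = 40
No other subset beats 28.

Minimum total cost: 28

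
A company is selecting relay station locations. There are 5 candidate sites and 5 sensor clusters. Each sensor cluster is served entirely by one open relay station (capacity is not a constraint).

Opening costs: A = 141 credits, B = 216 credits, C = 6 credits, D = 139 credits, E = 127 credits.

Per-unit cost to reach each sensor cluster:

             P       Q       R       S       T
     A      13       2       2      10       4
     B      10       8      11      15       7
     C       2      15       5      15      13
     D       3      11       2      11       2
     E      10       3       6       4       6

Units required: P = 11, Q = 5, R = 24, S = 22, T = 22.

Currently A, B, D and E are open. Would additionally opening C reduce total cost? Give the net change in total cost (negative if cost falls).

Yes — net change −5 (cost falls by 5).

Current service cost with {A, B, D, E}: 223.
Adding C: each sensor cluster re-picks its cheapest; new service cost 212, saving 11.
Extra fixed cost: 6. Net change = 6 − 11 = -5.
(Totals: 846 → 841.)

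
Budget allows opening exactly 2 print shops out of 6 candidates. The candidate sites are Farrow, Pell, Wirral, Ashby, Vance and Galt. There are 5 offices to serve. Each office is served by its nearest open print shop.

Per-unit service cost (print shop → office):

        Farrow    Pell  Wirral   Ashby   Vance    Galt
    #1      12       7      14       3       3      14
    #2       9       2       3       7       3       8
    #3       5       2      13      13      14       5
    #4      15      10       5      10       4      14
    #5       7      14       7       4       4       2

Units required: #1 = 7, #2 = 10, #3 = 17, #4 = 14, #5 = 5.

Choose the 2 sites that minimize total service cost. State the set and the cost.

Choose Pell and Vance; total service cost 151.

With exactly 2 open, each office uses its cheapest among the chosen.
{Pell, Vance}: #1→Vance 3·7=21, #2→Pell 2·10=20, #3→Pell 2·17=34, #4→Vance 4·14=56, #5→Vance 4·5=20. Service cost 151.
{Vance, Galt}: service cost 202
{Pell, Wirral}: service cost 208
Among all 15 size-2 choices, {Pell, Vance} is lowest.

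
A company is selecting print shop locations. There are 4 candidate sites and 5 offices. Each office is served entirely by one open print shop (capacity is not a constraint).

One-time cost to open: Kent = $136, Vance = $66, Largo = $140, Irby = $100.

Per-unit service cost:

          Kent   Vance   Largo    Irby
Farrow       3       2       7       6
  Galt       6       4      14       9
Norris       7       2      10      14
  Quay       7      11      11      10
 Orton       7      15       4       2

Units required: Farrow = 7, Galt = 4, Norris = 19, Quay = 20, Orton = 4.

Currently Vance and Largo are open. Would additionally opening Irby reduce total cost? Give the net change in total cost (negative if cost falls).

No — net change +72 (cost rises by 72).

Current service cost with {Vance, Largo}: 304.
Adding Irby: each office re-picks its cheapest; new service cost 276, saving 28.
Extra fixed cost: 100. Net change = 100 − 28 = 72.
(Totals: 510 → 582.)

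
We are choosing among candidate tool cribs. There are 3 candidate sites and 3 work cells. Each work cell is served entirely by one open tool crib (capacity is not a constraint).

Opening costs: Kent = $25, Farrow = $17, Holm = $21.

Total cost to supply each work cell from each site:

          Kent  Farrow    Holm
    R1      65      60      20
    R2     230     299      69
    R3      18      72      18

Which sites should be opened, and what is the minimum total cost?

For any fixed open set, each work cell goes to its cheapest open site; total = fixed + service.
{Holm}: R1→Holm 20, R2→Holm 69, R3→Holm 18. Service 107; fixed 21; total 128.
{Farrow, Holm}: R1→Holm 20, R2→Holm 69, R3→Holm 18. Service 107; fixed 38; total 145.
{Kent, Holm}: R1→Holm 20, R2→Holm 69, R3→Kent 18. Service 107; fixed 46; total 153.
{Kent, Farrow, Holm}: R1→Holm 20, R2→Holm 69, R3→Kent 18. Service 107; fixed 63; total 170.
No other subset beats 128.

Open Holm only; minimum total cost 128.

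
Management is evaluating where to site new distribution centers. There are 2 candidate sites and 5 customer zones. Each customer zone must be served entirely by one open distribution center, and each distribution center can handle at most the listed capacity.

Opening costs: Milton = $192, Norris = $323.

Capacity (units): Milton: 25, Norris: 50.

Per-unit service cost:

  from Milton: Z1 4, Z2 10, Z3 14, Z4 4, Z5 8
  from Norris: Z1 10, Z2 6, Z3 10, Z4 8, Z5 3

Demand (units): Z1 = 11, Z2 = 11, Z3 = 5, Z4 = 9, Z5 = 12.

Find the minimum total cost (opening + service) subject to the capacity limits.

Minimum total cost: 657

Open {Norris}: Z1→Norris 10·11=110, Z2→Norris 6·11=66, Z3→Norris 10·5=50, Z4→Norris 8·9=72, Z5→Norris 3·12=36.
Loads: Norris carries 48/50. Service 334; fixed 323; total 657.
Next best feasible plan costs 747.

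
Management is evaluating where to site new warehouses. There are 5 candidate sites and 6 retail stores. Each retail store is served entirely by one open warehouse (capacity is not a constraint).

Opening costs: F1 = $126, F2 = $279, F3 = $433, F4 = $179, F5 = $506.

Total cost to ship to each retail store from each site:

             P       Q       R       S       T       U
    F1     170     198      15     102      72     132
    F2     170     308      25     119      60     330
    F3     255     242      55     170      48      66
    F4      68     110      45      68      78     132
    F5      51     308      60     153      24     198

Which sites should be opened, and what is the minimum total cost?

Open F4 only; minimum total cost 680.

For any fixed open set, each retail store goes to its cheapest open site; total = fixed + service.
{F4}: P→F4 68, Q→F4 110, R→F4 45, S→F4 68, T→F4 78, U→F4 132. Service 501; fixed 179; total 680.
{F1, F4}: service 465 + fixed 305 = 770
{F1}: P→F1 170, Q→F1 198, R→F1 15, S→F1 102, T→F1 72, U→F1 132. Service 689; fixed 126; total 815.
{F1, F2, F3, F4, F5}: P→F5 51, Q→F4 110, R→F1 15, S→F4 68, T→F5 24, U→F3 66. Service 334; fixed 1523; total 1857.
No other subset beats 680.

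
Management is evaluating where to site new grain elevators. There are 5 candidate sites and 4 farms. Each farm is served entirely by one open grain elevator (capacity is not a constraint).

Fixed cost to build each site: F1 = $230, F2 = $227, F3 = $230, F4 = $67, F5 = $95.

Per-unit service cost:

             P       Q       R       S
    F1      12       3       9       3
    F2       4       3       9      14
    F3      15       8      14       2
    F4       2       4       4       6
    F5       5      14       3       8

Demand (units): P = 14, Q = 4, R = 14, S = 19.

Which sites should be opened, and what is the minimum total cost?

Open F4 only; minimum total cost 281.

For any fixed open set, each farm goes to its cheapest open site; total = fixed + service.
{F4}: P→F4 2·14=28, Q→F4 4·4=16, R→F4 4·14=56, S→F4 6·19=114. Service 214; fixed 67; total 281.
{F4, F5}: P→F4 2·14=28, Q→F4 4·4=16, R→F5 3·14=42, S→F4 6·19=114. Service 200; fixed 162; total 362.
{F5}: P→F5 5·14=70, Q→F5 14·4=56, R→F5 3·14=42, S→F5 8·19=152. Service 320; fixed 95; total 415.
{F1, F2, F3, F4, F5}: service 120 + fixed 849 = 969
No other subset beats 281.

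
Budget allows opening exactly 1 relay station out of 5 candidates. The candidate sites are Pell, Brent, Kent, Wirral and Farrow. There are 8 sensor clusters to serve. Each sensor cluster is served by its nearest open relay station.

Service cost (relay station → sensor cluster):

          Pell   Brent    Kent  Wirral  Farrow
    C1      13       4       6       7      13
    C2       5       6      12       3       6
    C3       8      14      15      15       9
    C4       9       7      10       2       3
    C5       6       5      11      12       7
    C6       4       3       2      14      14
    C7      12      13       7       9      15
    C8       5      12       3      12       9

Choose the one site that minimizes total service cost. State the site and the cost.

With exactly 1 open, each sensor cluster uses its cheapest among the chosen.
{Pell}: C1→Pell 13, C2→Pell 5, C3→Pell 8, C4→Pell 9, C5→Pell 6, C6→Pell 4, C7→Pell 12, C8→Pell 5. Service cost 62.
{Brent}: service cost 64
{Kent}: service cost 66
Among all 5 size-1 choices, {Pell} is lowest.

Choose Pell only; total service cost 62.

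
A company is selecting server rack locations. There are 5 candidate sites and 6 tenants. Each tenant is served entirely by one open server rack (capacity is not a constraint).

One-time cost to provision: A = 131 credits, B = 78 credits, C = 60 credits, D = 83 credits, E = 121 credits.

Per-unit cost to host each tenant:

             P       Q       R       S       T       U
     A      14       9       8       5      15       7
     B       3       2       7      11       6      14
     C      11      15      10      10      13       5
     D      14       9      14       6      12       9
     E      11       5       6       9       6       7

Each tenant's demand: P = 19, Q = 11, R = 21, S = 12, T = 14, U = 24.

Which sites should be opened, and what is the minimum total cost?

Open B and C; minimum total cost 688.

For any fixed open set, each tenant goes to its cheapest open site; total = fixed + service.
{B, C}: P→B 3·19=57, Q→B 2·11=22, R→B 7·21=147, S→C 10·12=120, T→B 6·14=84, U→C 5·24=120. Service 550; fixed 138; total 688.
{B, C, D}: service 502 + fixed 221 = 723
{A, B}: service 538 + fixed 209 = 747
{A, B, C, D, E}: P→B 3·19=57, Q→B 2·11=22, R→E 6·21=126, S→A 5·12=60, T→B 6·14=84, U→C 5·24=120. Service 469; fixed 473; total 942.
No other subset beats 688.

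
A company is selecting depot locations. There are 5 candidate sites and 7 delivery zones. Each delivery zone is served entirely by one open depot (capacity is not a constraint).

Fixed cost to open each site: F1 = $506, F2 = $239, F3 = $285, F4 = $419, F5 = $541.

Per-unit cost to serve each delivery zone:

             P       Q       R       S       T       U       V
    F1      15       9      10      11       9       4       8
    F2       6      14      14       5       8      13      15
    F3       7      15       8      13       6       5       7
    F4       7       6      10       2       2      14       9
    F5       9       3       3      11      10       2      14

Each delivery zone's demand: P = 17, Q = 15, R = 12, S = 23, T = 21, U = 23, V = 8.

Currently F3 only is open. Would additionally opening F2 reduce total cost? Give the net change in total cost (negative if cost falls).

No — net change +23 (cost rises by 23).

Current service cost with {F3}: 1036.
Adding F2: each delivery zone re-picks its cheapest; new service cost 820, saving 216.
Extra fixed cost: 239. Net change = 239 − 216 = 23.
(Totals: 1321 → 1344.)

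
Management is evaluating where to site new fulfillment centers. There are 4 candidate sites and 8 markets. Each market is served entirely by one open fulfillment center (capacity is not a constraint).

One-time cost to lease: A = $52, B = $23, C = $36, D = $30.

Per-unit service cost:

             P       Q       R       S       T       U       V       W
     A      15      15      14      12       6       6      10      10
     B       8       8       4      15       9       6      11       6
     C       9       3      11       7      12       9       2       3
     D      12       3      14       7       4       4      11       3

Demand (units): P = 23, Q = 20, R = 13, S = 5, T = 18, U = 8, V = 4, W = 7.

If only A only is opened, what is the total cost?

Each market is assigned to its cheapest site among the open ones.
{A}: P→A 15·23=345, Q→A 15·20=300, R→A 14·13=182, S→A 12·5=60, T→A 6·18=108, U→A 6·8=48, V→A 10·4=40, W→A 10·7=70. Service 1153; fixed 52; total 1205.

Total cost: 1205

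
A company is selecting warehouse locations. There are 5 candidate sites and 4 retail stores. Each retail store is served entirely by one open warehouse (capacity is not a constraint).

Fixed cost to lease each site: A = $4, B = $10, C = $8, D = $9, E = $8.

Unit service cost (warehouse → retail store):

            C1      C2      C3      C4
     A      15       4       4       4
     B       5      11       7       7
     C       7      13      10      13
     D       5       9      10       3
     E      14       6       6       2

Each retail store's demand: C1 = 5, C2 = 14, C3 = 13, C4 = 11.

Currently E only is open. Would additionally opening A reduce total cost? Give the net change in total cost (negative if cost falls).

Current service cost with {E}: 254.
Adding A: each retail store re-picks its cheapest; new service cost 200, saving 54.
Extra fixed cost: 4. Net change = 4 − 54 = -50.
(Totals: 262 → 212.)

Yes — net change −50 (cost falls by 50).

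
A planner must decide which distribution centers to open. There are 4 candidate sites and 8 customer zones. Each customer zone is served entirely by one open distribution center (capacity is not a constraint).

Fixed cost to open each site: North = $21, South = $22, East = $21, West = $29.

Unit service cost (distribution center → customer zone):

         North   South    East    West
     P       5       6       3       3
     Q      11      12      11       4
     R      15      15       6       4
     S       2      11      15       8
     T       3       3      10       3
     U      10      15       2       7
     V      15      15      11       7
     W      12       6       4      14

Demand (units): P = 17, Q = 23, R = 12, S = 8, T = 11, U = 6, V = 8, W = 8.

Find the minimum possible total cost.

For any fixed open set, each customer zone goes to its cheapest open site; total = fixed + service.
{North, East, West}: P→East 3·17=51, Q→West 4·23=92, R→West 4·12=48, S→North 2·8=16, T→North 3·11=33, U→East 2·6=12, V→West 7·8=56, W→East 4·8=32. Service 340; fixed 71; total 411.
{North, South, East, West}: service 340 + fixed 93 = 433
{East, West}: service 388 + fixed 50 = 438
{North}: service 843 + fixed 21 = 864
No other subset beats 411.

Minimum total cost: 411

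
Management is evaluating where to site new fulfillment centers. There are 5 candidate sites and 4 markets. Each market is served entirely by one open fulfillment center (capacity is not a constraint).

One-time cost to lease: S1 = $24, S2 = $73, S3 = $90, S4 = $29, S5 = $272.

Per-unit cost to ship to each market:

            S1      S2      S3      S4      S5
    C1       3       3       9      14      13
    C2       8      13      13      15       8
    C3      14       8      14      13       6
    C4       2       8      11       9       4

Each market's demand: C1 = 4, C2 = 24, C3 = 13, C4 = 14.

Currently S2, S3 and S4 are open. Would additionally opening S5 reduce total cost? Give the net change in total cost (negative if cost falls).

Current service cost with {S2, S3, S4}: 540.
Adding S5: each market re-picks its cheapest; new service cost 338, saving 202.
Extra fixed cost: 272. Net change = 272 − 202 = 70.
(Totals: 732 → 802.)

No — net change +70 (cost rises by 70).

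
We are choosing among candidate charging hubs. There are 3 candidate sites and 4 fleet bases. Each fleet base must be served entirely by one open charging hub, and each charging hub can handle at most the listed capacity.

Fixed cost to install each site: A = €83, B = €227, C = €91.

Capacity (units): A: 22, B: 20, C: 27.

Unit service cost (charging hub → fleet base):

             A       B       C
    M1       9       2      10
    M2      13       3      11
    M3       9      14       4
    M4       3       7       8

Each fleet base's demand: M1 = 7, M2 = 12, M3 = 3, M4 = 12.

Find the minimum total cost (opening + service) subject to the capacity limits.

Minimum total cost: 417

Open {A, C}: M1→A 9·7=63, M2→C 11·12=132, M3→C 4·3=12, M4→A 3·12=36.
Loads: A carries 19/22, C carries 15/27. Service 243; fixed 174; total 417.
Next best feasible plan costs 423.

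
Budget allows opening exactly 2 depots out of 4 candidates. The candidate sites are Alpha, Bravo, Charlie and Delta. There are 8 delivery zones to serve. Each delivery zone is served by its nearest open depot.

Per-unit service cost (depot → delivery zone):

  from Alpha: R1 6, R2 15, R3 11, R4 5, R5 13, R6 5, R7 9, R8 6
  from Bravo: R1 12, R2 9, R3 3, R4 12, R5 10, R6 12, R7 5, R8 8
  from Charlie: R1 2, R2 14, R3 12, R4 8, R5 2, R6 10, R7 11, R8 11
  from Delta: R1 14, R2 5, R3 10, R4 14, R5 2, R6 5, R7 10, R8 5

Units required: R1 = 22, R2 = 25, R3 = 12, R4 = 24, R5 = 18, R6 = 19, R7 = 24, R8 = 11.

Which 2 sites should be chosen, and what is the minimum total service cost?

With exactly 2 open, each delivery zone uses its cheapest among the chosen.
{Alpha, Delta}: R1→Alpha 6·22=132, R2→Delta 5·25=125, R3→Delta 10·12=120, R4→Alpha 5·24=120, R5→Delta 2·18=36, R6→Alpha 5·19=95, R7→Alpha 9·24=216, R8→Delta 5·11=55. Service cost 899.
{Charlie, Delta}: service cost 907
{Bravo, Charlie}: service cost 931
Among all 6 size-2 choices, {Alpha, Delta} is lowest.

Choose Alpha and Delta; total service cost 899.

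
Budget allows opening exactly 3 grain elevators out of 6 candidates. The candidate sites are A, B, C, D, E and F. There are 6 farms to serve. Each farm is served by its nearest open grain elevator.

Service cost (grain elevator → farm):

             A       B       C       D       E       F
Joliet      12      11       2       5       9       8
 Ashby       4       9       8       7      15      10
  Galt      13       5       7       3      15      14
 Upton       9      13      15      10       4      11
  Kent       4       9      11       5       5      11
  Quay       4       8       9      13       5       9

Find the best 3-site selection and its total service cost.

With exactly 3 open, each farm uses its cheapest among the chosen.
{A, D, E}: Joliet→D 5, Ashby→A 4, Galt→D 3, Upton→E 4, Kent→A 4, Quay→A 4. Service cost 24.
{A, C, E}: service cost 25
{A, C, D}: service cost 26
Among all 20 size-3 choices, {A, D, E} is lowest.

Choose A, D and E; total service cost 24.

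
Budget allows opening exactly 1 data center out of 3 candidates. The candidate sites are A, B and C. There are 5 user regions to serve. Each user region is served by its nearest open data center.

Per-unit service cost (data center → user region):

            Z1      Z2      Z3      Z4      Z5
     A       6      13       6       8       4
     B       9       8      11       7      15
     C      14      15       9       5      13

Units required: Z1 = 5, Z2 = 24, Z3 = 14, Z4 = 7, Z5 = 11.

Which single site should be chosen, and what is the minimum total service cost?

Choose A only; total service cost 526.

With exactly 1 open, each user region uses its cheapest among the chosen.
{A}: Z1→A 6·5=30, Z2→A 13·24=312, Z3→A 6·14=84, Z4→A 8·7=56, Z5→A 4·11=44. Service cost 526.
{B}: service cost 605
{C}: service cost 734
Among all 3 size-1 choices, {A} is lowest.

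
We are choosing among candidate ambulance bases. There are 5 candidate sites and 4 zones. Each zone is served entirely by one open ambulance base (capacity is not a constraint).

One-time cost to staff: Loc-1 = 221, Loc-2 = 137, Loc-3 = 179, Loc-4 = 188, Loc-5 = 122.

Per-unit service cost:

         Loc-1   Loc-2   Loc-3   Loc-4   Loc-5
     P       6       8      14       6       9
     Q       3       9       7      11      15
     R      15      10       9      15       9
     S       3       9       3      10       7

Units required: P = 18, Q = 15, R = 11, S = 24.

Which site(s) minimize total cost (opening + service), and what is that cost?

Open Loc-1 only; minimum total cost 611.

For any fixed open set, each zone goes to its cheapest open site; total = fixed + service.
{Loc-1}: P→Loc-1 6·18=108, Q→Loc-1 3·15=45, R→Loc-1 15·11=165, S→Loc-1 3·24=72. Service 390; fixed 221; total 611.
{Loc-1, Loc-5}: service 324 + fixed 343 = 667
{Loc-1, Loc-2}: P→Loc-1 6·18=108, Q→Loc-1 3·15=45, R→Loc-2 10·11=110, S→Loc-1 3·24=72. Service 335; fixed 358; total 693.
{Loc-1, Loc-2, Loc-3, Loc-4, Loc-5}: P→Loc-1 6·18=108, Q→Loc-1 3·15=45, R→Loc-3 9·11=99, S→Loc-1 3·24=72. Service 324; fixed 847; total 1171.
No other subset beats 611.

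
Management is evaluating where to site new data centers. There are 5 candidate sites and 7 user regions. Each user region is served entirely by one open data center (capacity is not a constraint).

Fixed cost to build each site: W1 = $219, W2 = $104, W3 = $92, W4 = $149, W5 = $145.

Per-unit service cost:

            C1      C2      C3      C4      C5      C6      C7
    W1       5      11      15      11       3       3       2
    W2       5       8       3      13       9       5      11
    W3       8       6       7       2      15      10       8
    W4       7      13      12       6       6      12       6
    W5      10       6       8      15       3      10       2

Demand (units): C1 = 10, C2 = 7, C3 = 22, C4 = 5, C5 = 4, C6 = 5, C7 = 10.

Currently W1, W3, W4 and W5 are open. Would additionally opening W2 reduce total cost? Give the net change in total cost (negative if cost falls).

No — net change +16 (cost rises by 16).

Current service cost with {W1, W3, W4, W5}: 303.
Adding W2: each user region re-picks its cheapest; new service cost 215, saving 88.
Extra fixed cost: 104. Net change = 104 − 88 = 16.
(Totals: 908 → 924.)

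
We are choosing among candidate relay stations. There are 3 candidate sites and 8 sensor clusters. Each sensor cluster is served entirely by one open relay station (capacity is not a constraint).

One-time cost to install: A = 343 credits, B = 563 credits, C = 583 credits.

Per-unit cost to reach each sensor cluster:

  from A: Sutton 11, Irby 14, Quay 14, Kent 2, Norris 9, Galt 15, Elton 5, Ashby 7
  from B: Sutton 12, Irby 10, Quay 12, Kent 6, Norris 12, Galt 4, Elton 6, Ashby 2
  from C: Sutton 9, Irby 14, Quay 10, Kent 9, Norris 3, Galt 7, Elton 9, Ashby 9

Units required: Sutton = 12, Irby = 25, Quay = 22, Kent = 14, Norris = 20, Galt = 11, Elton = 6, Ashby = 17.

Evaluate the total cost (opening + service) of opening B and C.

Total cost: 1982

Each sensor cluster is assigned to its cheapest site among the open ones.
{B, C}: Sutton→C 9·12=108, Irby→B 10·25=250, Quay→C 10·22=220, Kent→B 6·14=84, Norris→C 3·20=60, Galt→B 4·11=44, Elton→B 6·6=36, Ashby→B 2·17=34. Service 836; fixed 1146; total 1982.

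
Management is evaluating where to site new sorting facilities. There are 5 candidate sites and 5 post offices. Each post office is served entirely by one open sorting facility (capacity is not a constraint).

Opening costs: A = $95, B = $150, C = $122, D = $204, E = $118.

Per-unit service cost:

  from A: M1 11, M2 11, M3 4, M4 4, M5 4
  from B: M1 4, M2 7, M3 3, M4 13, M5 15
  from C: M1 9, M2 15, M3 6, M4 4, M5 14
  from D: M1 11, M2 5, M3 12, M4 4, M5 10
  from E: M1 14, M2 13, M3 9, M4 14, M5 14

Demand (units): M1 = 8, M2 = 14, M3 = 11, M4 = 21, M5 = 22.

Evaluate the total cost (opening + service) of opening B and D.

Each post office is assigned to its cheapest site among the open ones.
{B, D}: M1→B 4·8=32, M2→D 5·14=70, M3→B 3·11=33, M4→D 4·21=84, M5→D 10·22=220. Service 439; fixed 354; total 793.

Total cost: 793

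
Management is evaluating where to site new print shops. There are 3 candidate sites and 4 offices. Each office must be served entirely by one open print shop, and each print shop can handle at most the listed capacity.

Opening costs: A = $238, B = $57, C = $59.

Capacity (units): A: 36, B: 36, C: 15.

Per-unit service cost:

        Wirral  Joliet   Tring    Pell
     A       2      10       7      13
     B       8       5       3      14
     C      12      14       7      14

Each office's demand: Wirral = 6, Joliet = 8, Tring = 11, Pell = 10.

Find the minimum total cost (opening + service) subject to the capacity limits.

Open {B}: Wirral→B 8·6=48, Joliet→B 5·8=40, Tring→B 3·11=33, Pell→B 14·10=140.
Loads: B carries 35/36. Service 261; fixed 57; total 318.
Next best feasible plan costs 377.

Minimum total cost: 318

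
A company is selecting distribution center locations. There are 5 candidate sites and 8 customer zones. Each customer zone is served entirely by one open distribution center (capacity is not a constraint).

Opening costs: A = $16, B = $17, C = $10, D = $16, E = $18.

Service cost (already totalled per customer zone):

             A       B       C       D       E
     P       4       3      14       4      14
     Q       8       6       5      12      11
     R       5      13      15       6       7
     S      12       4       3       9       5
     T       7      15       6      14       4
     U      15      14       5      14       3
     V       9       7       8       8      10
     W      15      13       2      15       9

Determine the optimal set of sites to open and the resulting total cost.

Open A and C; minimum total cost 64.

For any fixed open set, each customer zone goes to its cheapest open site; total = fixed + service.
{A, C}: P→A 4, Q→C 5, R→A 5, S→C 3, T→C 6, U→C 5, V→C 8, W→C 2. Service 38; fixed 26; total 64.
{C, D}: P→D 4, Q→C 5, R→D 6, S→C 3, T→C 6, U→C 5, V→C 8, W→C 2. Service 39; fixed 26; total 65.
{C}: service 58 + fixed 10 = 68
{A, B, C, D, E}: P→B 3, Q→C 5, R→A 5, S→C 3, T→E 4, U→E 3, V→B 7, W→C 2. Service 32; fixed 77; total 109.
No other subset beats 64.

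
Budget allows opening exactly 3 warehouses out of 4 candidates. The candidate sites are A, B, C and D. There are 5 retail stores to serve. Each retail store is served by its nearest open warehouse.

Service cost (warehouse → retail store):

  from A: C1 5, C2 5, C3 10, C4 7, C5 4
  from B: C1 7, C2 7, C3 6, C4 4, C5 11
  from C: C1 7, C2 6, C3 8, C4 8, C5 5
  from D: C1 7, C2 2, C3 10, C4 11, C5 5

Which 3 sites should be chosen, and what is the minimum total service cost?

With exactly 3 open, each retail store uses its cheapest among the chosen.
{A, B, D}: C1→A 5, C2→D 2, C3→B 6, C4→B 4, C5→A 4. Service cost 21.
{A, B, C}: service cost 24
{B, C, D}: service cost 24
Among all 4 size-3 choices, {A, B, D} is lowest.

Choose A, B and D; total service cost 21.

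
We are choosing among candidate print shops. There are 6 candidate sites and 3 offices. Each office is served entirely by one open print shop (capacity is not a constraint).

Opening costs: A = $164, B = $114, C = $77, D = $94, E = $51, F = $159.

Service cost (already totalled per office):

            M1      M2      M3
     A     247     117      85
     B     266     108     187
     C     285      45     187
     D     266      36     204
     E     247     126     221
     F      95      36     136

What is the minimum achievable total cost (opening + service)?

For any fixed open set, each office goes to its cheapest open site; total = fixed + service.
{F}: M1→F 95, M2→F 36, M3→F 136. Service 267; fixed 159; total 426.
{E, F}: M1→F 95, M2→F 36, M3→F 136. Service 267; fixed 210; total 477.
{C, F}: service 267 + fixed 236 = 503
{A, B, C, D, E, F}: service 216 + fixed 659 = 875
No other subset beats 426.

Minimum total cost: 426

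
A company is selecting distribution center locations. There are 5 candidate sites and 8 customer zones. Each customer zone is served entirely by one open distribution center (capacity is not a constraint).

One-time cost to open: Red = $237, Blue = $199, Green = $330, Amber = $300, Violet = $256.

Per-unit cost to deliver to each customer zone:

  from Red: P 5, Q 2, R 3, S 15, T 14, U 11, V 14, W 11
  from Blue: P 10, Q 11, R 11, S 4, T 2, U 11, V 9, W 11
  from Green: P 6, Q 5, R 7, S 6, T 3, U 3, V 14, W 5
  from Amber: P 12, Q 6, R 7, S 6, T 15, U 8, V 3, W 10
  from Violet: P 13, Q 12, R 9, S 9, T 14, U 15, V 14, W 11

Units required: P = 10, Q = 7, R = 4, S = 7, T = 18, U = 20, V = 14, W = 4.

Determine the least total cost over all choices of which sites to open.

Minimum total cost: 825

For any fixed open set, each customer zone goes to its cheapest open site; total = fixed + service.
{Green}: P→Green 6·10=60, Q→Green 5·7=35, R→Green 7·4=28, S→Green 6·7=42, T→Green 3·18=54, U→Green 3·20=60, V→Green 14·14=196, W→Green 5·4=20. Service 495; fixed 330; total 825.
{Blue}: P→Blue 10·10=100, Q→Blue 11·7=77, R→Blue 11·4=44, S→Blue 4·7=28, T→Blue 2·18=36, U→Blue 11·20=220, V→Blue 9·14=126, W→Blue 11·4=44. Service 675; fixed 199; total 874.
{Blue, Green}: service 393 + fixed 529 = 922
{Red, Blue, Green, Amber, Violet}: service 262 + fixed 1322 = 1584
No other subset beats 825.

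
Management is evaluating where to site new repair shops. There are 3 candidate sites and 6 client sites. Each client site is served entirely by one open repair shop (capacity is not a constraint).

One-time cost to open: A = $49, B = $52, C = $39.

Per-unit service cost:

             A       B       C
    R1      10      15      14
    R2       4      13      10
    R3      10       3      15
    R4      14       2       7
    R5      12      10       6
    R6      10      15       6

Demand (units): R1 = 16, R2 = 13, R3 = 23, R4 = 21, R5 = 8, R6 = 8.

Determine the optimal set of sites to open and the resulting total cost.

Open A, B and C; minimum total cost 559.

For any fixed open set, each client site goes to its cheapest open site; total = fixed + service.
{A, B, C}: R1→A 10·16=160, R2→A 4·13=52, R3→B 3·23=69, R4→B 2·21=42, R5→C 6·8=48, R6→C 6·8=48. Service 419; fixed 140; total 559.
{A, B}: service 483 + fixed 101 = 584
{B, C}: R1→C 14·16=224, R2→C 10·13=130, R3→B 3·23=69, R4→B 2·21=42, R5→C 6·8=48, R6→C 6·8=48. Service 561; fixed 91; total 652.
{C}: service 942 + fixed 39 = 981
No other subset beats 559.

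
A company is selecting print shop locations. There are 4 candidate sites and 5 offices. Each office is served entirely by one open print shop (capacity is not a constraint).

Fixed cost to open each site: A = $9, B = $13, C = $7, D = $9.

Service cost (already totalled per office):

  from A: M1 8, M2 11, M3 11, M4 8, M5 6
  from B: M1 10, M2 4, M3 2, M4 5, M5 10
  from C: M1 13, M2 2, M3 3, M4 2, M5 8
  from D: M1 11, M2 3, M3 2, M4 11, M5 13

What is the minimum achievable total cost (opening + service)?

For any fixed open set, each office goes to its cheapest open site; total = fixed + service.
{C}: M1→C 13, M2→C 2, M3→C 3, M4→C 2, M5→C 8. Service 28; fixed 7; total 35.
{A, C}: service 21 + fixed 16 = 37
{C, D}: service 25 + fixed 16 = 41
{A, B, C, D}: service 20 + fixed 38 = 58
No other subset beats 35.

Minimum total cost: 35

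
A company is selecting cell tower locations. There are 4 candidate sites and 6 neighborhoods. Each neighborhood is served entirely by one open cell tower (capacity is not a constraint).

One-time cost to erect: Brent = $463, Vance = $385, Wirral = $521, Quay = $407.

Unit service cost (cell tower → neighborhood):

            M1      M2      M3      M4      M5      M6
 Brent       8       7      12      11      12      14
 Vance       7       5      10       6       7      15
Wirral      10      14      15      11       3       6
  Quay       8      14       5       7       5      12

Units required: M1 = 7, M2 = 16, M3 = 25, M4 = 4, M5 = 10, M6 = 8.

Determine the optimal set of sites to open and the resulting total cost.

For any fixed open set, each neighborhood goes to its cheapest open site; total = fixed + service.
{Vance}: M1→Vance 7·7=49, M2→Vance 5·16=80, M3→Vance 10·25=250, M4→Vance 6·4=24, M5→Vance 7·10=70, M6→Vance 15·8=120. Service 593; fixed 385; total 978.
{Quay}: M1→Quay 8·7=56, M2→Quay 14·16=224, M3→Quay 5·25=125, M4→Quay 7·4=28, M5→Quay 5·10=50, M6→Quay 12·8=96. Service 579; fixed 407; total 986.
{Brent}: M1→Brent 8·7=56, M2→Brent 7·16=112, M3→Brent 12·25=300, M4→Brent 11·4=44, M5→Brent 12·10=120, M6→Brent 14·8=112. Service 744; fixed 463; total 1207.
{Brent, Vance, Wirral, Quay}: service 356 + fixed 1776 = 2132
No other subset beats 978.

Open Vance only; minimum total cost 978.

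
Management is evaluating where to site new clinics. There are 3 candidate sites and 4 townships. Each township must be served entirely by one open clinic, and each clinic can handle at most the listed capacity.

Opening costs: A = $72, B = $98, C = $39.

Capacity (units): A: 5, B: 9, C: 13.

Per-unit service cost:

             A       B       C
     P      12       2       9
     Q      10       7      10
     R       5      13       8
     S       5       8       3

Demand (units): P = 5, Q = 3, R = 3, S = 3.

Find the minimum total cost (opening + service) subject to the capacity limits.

Minimum total cost: 201

Open {B, C}: P→B 2·5=10, Q→B 7·3=21, R→C 8·3=24, S→C 3·3=9.
Loads: B carries 8/9, C carries 6/13. Service 64; fixed 137; total 201.
Next best feasible plan costs 210.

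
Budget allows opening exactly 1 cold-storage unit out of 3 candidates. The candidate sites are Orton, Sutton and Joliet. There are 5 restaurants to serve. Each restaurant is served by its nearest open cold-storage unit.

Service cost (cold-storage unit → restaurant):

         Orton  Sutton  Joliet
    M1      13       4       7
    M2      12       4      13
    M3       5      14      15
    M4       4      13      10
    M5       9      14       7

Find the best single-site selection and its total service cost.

Choose Orton only; total service cost 43.

With exactly 1 open, each restaurant uses its cheapest among the chosen.
{Orton}: M1→Orton 13, M2→Orton 12, M3→Orton 5, M4→Orton 4, M5→Orton 9. Service cost 43.
{Sutton}: service cost 49
{Joliet}: service cost 52
Among all 3 size-1 choices, {Orton} is lowest.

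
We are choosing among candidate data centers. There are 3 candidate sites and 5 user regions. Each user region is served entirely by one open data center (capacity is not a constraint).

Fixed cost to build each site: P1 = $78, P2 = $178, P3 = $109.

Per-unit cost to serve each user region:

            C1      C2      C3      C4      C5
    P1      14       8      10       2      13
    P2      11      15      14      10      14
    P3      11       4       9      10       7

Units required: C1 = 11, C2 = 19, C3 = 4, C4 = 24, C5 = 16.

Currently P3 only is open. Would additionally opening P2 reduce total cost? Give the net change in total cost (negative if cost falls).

Current service cost with {P3}: 585.
Adding P2: each user region re-picks its cheapest; new service cost 585, saving 0.
Extra fixed cost: 178. Net change = 178 − 0 = 178.
(Totals: 694 → 872.)

No — net change +178 (cost rises by 178).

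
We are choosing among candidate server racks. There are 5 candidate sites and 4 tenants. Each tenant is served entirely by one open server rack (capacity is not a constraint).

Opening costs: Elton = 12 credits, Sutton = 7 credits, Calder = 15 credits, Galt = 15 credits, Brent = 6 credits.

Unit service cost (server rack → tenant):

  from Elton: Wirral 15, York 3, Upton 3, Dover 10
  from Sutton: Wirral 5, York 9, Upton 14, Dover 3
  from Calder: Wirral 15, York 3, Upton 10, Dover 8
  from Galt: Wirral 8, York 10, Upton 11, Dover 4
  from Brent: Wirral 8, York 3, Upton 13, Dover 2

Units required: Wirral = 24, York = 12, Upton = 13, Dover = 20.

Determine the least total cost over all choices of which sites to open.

For any fixed open set, each tenant goes to its cheapest open site; total = fixed + service.
{Elton, Sutton, Brent}: Wirral→Sutton 5·24=120, York→Elton 3·12=36, Upton→Elton 3·13=39, Dover→Brent 2·20=40. Service 235; fixed 25; total 260.
{Elton, Sutton}: Wirral→Sutton 5·24=120, York→Elton 3·12=36, Upton→Elton 3·13=39, Dover→Sutton 3·20=60. Service 255; fixed 19; total 274.
{Elton, Sutton, Calder, Brent}: Wirral→Sutton 5·24=120, York→Elton 3·12=36, Upton→Elton 3·13=39, Dover→Brent 2·20=40. Service 235; fixed 40; total 275.
{Elton, Sutton, Calder, Galt, Brent}: Wirral→Sutton 5·24=120, York→Elton 3·12=36, Upton→Elton 3·13=39, Dover→Brent 2·20=40. Service 235; fixed 55; total 290.
No other subset beats 260.

Minimum total cost: 260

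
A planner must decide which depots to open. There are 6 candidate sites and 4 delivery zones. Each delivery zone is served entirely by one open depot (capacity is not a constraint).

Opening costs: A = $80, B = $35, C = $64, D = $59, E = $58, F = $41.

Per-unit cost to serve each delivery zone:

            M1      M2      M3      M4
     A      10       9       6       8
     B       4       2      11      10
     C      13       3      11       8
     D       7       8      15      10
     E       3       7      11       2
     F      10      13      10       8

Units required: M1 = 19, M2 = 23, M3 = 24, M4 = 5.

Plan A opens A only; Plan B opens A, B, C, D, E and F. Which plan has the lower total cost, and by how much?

Plan B is cheaper by 67.

Plan A: {A}: M1→A 10·19=190, M2→A 9·23=207, M3→A 6·24=144, M4→A 8·5=40. Service 581; fixed 80; total 661.
Plan B: {A, B, C, D, E, F}: M1→E 3·19=57, M2→B 2·23=46, M3→A 6·24=144, M4→E 2·5=10. Service 257; fixed 337; total 594.
Difference: |661 − 594| = 67.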